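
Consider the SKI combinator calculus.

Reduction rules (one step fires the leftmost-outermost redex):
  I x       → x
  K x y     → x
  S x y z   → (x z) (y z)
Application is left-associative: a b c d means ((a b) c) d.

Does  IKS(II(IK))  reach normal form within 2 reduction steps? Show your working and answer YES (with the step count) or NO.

Answer: YES — reaches normal form S in 2 ≤ 2 steps

Working:
  start: IKS(II(IK))
  [1] KS(II(IK))
  [2] S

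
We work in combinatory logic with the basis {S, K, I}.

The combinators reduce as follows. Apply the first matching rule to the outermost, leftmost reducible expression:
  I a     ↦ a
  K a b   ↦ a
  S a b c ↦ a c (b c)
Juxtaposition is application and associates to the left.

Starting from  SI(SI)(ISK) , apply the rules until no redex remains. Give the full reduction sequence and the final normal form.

Answer: normal form = SK(SI(SK))  (in 4 steps)

Working:
  start: SI(SI)(ISK)
  [1] I(ISK)(SI(ISK))
  [2] ISK(SI(ISK))
  [3] SK(SI(ISK))
  [4] SK(SI(SK))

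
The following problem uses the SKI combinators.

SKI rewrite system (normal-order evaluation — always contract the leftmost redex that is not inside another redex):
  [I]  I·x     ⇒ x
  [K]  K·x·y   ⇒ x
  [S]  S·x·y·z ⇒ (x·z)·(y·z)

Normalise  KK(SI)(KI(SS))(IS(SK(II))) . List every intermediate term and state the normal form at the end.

  start: KK(SI)(KI(SS))(IS(SK(II)))
  →1  K(KI(SS))(IS(SK(II)))
  →2  KI(SS)
  →3  I

Answer: normal form = I  (in 3 steps)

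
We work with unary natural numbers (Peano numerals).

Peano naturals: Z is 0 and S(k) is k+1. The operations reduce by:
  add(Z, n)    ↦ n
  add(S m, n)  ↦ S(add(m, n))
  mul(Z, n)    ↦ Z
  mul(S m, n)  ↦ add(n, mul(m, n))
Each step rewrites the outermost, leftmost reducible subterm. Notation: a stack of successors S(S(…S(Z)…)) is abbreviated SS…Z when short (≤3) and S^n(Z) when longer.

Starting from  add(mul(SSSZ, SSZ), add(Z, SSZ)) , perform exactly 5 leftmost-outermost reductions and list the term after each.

  start: add(mul(SSSZ, SSZ), add(Z, SSZ))
  step 1: add(add(SSZ, mul(SSZ, SSZ)), add(Z, SSZ))
  step 2: add(S(add(SZ, mul(SSZ, SSZ))), add(Z, SSZ))
  step 3: S(add(add(SZ, mul(SSZ, SSZ)), add(Z, SSZ)))
  step 4: S(add(S(add(Z, mul(SSZ, SSZ))), add(Z, SSZ)))
  step 5: S(S(add(add(Z, mul(SSZ, SSZ)), add(Z, SSZ))))

Answer: after 5 steps: S(S(add(add(Z, mul(SSZ, SSZ)), add(Z, SSZ))))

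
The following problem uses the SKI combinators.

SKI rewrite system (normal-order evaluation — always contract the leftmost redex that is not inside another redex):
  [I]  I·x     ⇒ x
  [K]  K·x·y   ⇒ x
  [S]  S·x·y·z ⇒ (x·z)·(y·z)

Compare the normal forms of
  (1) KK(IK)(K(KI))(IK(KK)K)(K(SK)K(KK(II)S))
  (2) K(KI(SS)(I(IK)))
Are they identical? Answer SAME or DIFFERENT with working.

Answer: DIFFERENT — A ⇓ KI, B ⇓ KK

Reduction:
Term A:
  start: KK(IK)(K(KI))(IK(KK)K)(K(SK)K(KK(II)S))
  [1] K(K(KI))(IK(KK)K)(K(SK)K(KK(II)S))
  [2] K(KI)(K(SK)K(KK(II)S))
  [3] KI

Term B:
  start: K(KI(SS)(I(IK)))
  [1] K(I(I(IK)))
  [2] K(I(IK))
  [3] K(IK)
  [4] KK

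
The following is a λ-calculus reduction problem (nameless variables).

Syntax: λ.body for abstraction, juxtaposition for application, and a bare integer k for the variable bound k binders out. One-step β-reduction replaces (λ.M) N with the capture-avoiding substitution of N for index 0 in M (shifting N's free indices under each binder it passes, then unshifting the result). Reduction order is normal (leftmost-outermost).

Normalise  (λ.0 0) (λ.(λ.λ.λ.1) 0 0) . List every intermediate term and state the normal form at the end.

Answer: normal form = λ.λ.λ.1  (in 6 steps)

Derivation:
  start: (λ.0 0) (λ.(λ.λ.λ.1) 0 0)
  [1] (λ.(λ.λ.λ.1) 0 0) (λ.(λ.λ.λ.1) 0 0)
  [2] (λ.λ.λ.1) (λ.(λ.λ.λ.1) 0 0) (λ.(λ.λ.λ.1) 0 0)
  [3] (λ.λ.1) (λ.(λ.λ.λ.1) 0 0)
  [4] λ.λ.(λ.λ.λ.1) 0 0
  [5] λ.λ.(λ.λ.1) 0
  [6] λ.λ.λ.1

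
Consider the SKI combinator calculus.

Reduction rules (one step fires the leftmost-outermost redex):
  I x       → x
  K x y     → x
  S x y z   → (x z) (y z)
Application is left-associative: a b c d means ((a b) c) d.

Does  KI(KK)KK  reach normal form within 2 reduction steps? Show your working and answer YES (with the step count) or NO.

Answer: YES — reaches normal form KK in 2 ≤ 2 steps

Derivation:
  start: KI(KK)KK
  →1  IKK
  →2  KK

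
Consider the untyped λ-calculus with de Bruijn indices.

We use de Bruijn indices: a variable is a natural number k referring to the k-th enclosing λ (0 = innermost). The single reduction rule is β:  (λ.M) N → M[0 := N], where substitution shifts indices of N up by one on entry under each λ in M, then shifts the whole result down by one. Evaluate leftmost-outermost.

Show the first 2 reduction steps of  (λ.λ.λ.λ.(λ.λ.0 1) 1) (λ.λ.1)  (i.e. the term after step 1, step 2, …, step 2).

  start: (λ.λ.λ.λ.(λ.λ.0 1) 1) (λ.λ.1)
  step 1: λ.λ.λ.(λ.λ.0 1) 1
  step 2: λ.λ.λ.λ.0 2

Answer: after 2 steps: λ.λ.λ.λ.0 2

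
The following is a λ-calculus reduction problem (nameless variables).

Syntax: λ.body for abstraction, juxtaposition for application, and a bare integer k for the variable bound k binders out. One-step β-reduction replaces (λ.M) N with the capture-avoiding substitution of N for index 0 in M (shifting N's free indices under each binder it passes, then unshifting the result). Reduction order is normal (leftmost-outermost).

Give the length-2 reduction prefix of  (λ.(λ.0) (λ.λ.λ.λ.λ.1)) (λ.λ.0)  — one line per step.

  start: (λ.(λ.0) (λ.λ.λ.λ.λ.1)) (λ.λ.0)
  →1  (λ.0) (λ.λ.λ.λ.λ.1)
  →2  λ.λ.λ.λ.λ.1

Answer: after 2 steps: λ.λ.λ.λ.λ.1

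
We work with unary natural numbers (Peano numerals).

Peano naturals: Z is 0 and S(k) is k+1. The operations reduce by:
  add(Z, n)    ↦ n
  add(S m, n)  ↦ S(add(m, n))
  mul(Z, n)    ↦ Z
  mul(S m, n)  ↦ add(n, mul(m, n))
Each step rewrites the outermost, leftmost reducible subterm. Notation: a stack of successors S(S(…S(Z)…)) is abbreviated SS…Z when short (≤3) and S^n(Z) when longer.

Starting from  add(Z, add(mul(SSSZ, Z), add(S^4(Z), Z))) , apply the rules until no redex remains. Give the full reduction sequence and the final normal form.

  start: add(Z, add(mul(SSSZ, Z), add(S^4(Z), Z)))
  [1] add(mul(SSSZ, Z), add(S^4(Z), Z))
  [2] add(add(Z, mul(SSZ, Z)), add(S^4(Z), Z))
  [3] add(mul(SSZ, Z), add(S^4(Z), Z))
  [4] add(add(Z, mul(SZ, Z)), add(S^4(Z), Z))
  [5] add(mul(SZ, Z), add(S^4(Z), Z))
  [6] add(add(Z, mul(Z, Z)), add(S^4(Z), Z))
  [7] add(mul(Z, Z), add(S^4(Z), Z))
  [8] add(Z, add(S^4(Z), Z))
  [9] add(S^4(Z), Z)
  [10] S(add(SSSZ, Z))
  [11] S(S(add(SSZ, Z)))
  [12] S(S(S(add(SZ, Z))))
  [13] S(S(S(S(add(Z, Z)))))
  [14] S^4(Z)

Answer: normal form = S^4(Z)  (in 14 steps)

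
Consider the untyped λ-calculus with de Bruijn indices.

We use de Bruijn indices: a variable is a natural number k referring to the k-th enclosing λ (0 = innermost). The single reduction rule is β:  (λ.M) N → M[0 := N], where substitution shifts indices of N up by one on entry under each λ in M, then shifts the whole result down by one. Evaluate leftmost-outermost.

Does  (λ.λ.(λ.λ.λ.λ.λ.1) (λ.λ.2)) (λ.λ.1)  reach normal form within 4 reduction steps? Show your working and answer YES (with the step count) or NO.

Answer: YES — reaches normal form λ.λ.λ.λ.λ.1 in 2 ≤ 4 steps

Derivation:
  start: (λ.λ.(λ.λ.λ.λ.λ.1) (λ.λ.2)) (λ.λ.1)
  step 1: λ.(λ.λ.λ.λ.λ.1) (λ.λ.2)
  step 2: λ.λ.λ.λ.λ.1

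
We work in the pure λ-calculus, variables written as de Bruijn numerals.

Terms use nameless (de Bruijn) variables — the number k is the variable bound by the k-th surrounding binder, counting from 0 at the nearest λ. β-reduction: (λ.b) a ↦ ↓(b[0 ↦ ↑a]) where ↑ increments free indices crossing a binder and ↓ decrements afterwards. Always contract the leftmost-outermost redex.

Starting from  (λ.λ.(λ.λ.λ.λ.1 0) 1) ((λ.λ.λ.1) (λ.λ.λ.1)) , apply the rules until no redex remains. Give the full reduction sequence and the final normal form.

Answer: normal form = λ.λ.λ.λ.1 0  (in 2 steps)

Derivation:
  start: (λ.λ.(λ.λ.λ.λ.1 0) 1) ((λ.λ.λ.1) (λ.λ.λ.1))
  step 1: λ.(λ.λ.λ.λ.1 0) ((λ.λ.λ.1) (λ.λ.λ.1))
  step 2: λ.λ.λ.λ.1 0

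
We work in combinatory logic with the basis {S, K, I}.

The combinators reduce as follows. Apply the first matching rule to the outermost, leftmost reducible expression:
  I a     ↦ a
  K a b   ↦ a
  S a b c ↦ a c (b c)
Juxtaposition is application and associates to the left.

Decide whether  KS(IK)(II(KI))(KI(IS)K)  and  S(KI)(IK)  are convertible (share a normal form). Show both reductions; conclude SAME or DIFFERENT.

Answer: SAME — A ⇓ S(KI)K, B ⇓ S(KI)K

Reduction:
Term A:
  start: KS(IK)(II(KI))(KI(IS)K)
  →1  S(II(KI))(KI(IS)K)
  →2  S(I(KI))(KI(IS)K)
  →3  S(KI)(KI(IS)K)
  →4  S(KI)(IK)
  →5  S(KI)K

Term B:
  start: S(KI)(IK)
  →1  S(KI)K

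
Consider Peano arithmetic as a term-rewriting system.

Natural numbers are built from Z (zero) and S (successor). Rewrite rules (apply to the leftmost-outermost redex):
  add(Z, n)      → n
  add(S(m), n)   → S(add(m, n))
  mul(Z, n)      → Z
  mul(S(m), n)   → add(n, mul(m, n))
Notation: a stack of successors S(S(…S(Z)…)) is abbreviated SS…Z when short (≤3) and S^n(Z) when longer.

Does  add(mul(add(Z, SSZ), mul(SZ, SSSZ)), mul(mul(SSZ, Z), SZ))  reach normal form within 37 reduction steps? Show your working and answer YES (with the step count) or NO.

  start: add(mul(add(Z, SSZ), mul(SZ, SSSZ)), mul(mul(SSZ, Z), SZ))
  step 1: add(mul(SSZ, mul(SZ, SSSZ)), mul(mul(SSZ, Z), SZ))
  step 2: add(add(mul(SZ, SSSZ), mul(SZ, mul(SZ, SSSZ))), mul(mul(SSZ, Z), SZ))
  step 3: add(add(add(SSSZ, mul(Z, SSSZ)), mul(SZ, mul(SZ, SSSZ))), mul(mul(SSZ, Z), SZ))
  step 4: add(add(S(add(SSZ, mul(Z, SSSZ))), mul(SZ, mul(SZ, SSSZ))), mul(mul(SSZ, Z), SZ))
  step 5: add(S(add(add(SSZ, mul(Z, SSSZ)), mul(SZ, mul(SZ, SSSZ)))), mul(mul(SSZ, Z), SZ))
  step 6: S(add(add(add(SSZ, mul(Z, SSSZ)), mul(SZ, mul(SZ, SSSZ))), mul(mul(SSZ, Z), SZ)))
  step 7: S(add(add(S(add(SZ, mul(Z, SSSZ))), mul(SZ, mul(SZ, SSSZ))), mul(mul(SSZ, Z), SZ)))
  step 8: S(add(S(add(add(SZ, mul(Z, SSSZ)), mul(SZ, mul(SZ, SSSZ)))), mul(mul(SSZ, Z), SZ)))
  step 9: S(S(add(add(add(SZ, mul(Z, SSSZ)), mul(SZ, mul(SZ, SSSZ))), mul(mul(SSZ, Z), SZ))))
  step 10: S(S(add(add(S(add(Z, mul(Z, SSSZ))), mul(SZ, mul(SZ, SSSZ))), mul(mul(SSZ, Z), SZ))))
  step 11: S(S(add(S(add(add(Z, mul(Z, SSSZ)), mul(SZ, mul(SZ, SSSZ)))), mul(mul(SSZ, Z), SZ))))
  step 12: S(S(S(add(add(add(Z, mul(Z, SSSZ)), mul(SZ, mul(SZ, SSSZ))), mul(mul(SSZ, Z), SZ)))))
  step 13: S(S(S(add(add(mul(Z, SSSZ), mul(SZ, mul(SZ, SSSZ))), mul(mul(SSZ, Z), SZ)))))
  step 14: S(S(S(add(add(Z, mul(SZ, mul(SZ, SSSZ))), mul(mul(SSZ, Z), SZ)))))
  step 15: S(S(S(add(mul(SZ, mul(SZ, SSSZ)), mul(mul(SSZ, Z), SZ)))))
  step 16: S(S(S(add(add(mul(SZ, SSSZ), mul(Z, mul(SZ, SSSZ))), mul(mul(SSZ, Z), SZ)))))
  step 17: S(S(S(add(add(add(SSSZ, mul(Z, SSSZ)), mul(Z, mul(SZ, SSSZ))), mul(mul(SSZ, Z), SZ)))))
  step 18: S(S(S(add(add(S(add(SSZ, mul(Z, SSSZ))), mul(Z, mul(SZ, SSSZ))), mul(mul(SSZ, Z), SZ)))))
  step 19: S(S(S(add(S(add(add(SSZ, mul(Z, SSSZ)), mul(Z, mul(SZ, SSSZ)))), mul(mul(SSZ, Z), SZ)))))
  step 20: S(S(S(S(add(add(add(SSZ, mul(Z, SSSZ)), mul(Z, mul(SZ, SSSZ))), mul(mul(SSZ, Z), SZ))))))
  step 21: S(S(S(S(add(add(S(add(SZ, mul(Z, SSSZ))), mul(Z, mul(SZ, SSSZ))), mul(mul(SSZ, Z), SZ))))))
  step 22: S(S(S(S(add(S(add(add(SZ, mul(Z, SSSZ)), mul(Z, mul(SZ, SSSZ)))), mul(mul(SSZ, Z), SZ))))))
  step 23: S(S(S(S(S(add(add(add(SZ, mul(Z, SSSZ)), mul(Z, mul(SZ, SSSZ))), mul(mul(SSZ, Z), SZ)))))))
  step 24: S(S(S(S(S(add(add(S(add(Z, mul(Z, SSSZ))), mul(Z, mul(SZ, SSSZ))), mul(mul(SSZ, Z), SZ)))))))
  step 25: S(S(S(S(S(add(S(add(add(Z, mul(Z, SSSZ)), mul(Z, mul(SZ, SSSZ)))), mul(mul(SSZ, Z), SZ)))))))
  step 26: S(S(S(S(S(S(add(add(add(Z, mul(Z, SSSZ)), mul(Z, mul(SZ, SSSZ))), mul(mul(SSZ, Z), SZ))))))))
  step 27: S(S(S(S(S(S(add(add(mul(Z, SSSZ), mul(Z, mul(SZ, SSSZ))), mul(mul(SSZ, Z), SZ))))))))
  step 28: S(S(S(S(S(S(add(add(Z, mul(Z, mul(SZ, SSSZ))), mul(mul(SSZ, Z), SZ))))))))
  step 29: S(S(S(S(S(S(add(mul(Z, mul(SZ, SSSZ)), mul(mul(SSZ, Z), SZ))))))))
  step 30: S(S(S(S(S(S(add(Z, mul(mul(SSZ, Z), SZ))))))))
  step 31: S(S(S(S(S(S(mul(mul(SSZ, Z), SZ)))))))
  step 32: S(S(S(S(S(S(mul(add(Z, mul(SZ, Z)), SZ)))))))
  step 33: S(S(S(S(S(S(mul(mul(SZ, Z), SZ)))))))
  step 34: S(S(S(S(S(S(mul(add(Z, mul(Z, Z)), SZ)))))))
  step 35: S(S(S(S(S(S(mul(mul(Z, Z), SZ)))))))
  step 36: S(S(S(S(S(S(mul(Z, SZ)))))))
  step 37: S^6(Z)

Answer: YES — reaches normal form S^6(Z) in 37 ≤ 37 steps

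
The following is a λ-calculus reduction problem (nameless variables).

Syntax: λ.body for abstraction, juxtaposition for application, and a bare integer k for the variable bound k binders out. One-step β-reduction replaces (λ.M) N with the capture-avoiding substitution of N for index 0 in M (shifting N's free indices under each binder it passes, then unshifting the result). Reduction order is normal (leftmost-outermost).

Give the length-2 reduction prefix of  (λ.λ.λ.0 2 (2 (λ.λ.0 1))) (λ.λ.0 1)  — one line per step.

Answer: after 2 steps: λ.λ.0 (λ.λ.0 1) (λ.0 (λ.λ.0 1))

Working:
  start: (λ.λ.λ.0 2 (2 (λ.λ.0 1))) (λ.λ.0 1)
  [1] λ.λ.0 (λ.λ.0 1) ((λ.λ.0 1) (λ.λ.0 1))
  [2] λ.λ.0 (λ.λ.0 1) (λ.0 (λ.λ.0 1))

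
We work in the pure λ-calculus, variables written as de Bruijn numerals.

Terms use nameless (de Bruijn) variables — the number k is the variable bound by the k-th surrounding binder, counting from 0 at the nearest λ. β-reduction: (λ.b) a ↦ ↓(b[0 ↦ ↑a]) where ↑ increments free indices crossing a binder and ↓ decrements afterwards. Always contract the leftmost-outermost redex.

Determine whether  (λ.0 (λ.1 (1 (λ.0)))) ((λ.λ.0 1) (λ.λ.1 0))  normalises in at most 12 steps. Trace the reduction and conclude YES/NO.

Answer: YES — reaches normal form λ.λ.1 0 in 11 ≤ 12 steps

Derivation:
  start: (λ.0 (λ.1 (1 (λ.0)))) ((λ.λ.0 1) (λ.λ.1 0))
  →1  (λ.λ.0 1) (λ.λ.1 0) (λ.(λ.λ.0 1) (λ.λ.1 0) ((λ.λ.0 1) (λ.λ.1 0) (λ.0)))
  →2  (λ.0 (λ.λ.1 0)) (λ.(λ.λ.0 1) (λ.λ.1 0) ((λ.λ.0 1) (λ.λ.1 0) (λ.0)))
  →3  (λ.(λ.λ.0 1) (λ.λ.1 0) ((λ.λ.0 1) (λ.λ.1 0) (λ.0))) (λ.λ.1 0)
  →4  (λ.λ.0 1) (λ.λ.1 0) ((λ.λ.0 1) (λ.λ.1 0) (λ.0))
  →5  (λ.0 (λ.λ.1 0)) ((λ.λ.0 1) (λ.λ.1 0) (λ.0))
  →6  (λ.λ.0 1) (λ.λ.1 0) (λ.0) (λ.λ.1 0)
  →7  (λ.0 (λ.λ.1 0)) (λ.0) (λ.λ.1 0)
  →8  (λ.0) (λ.λ.1 0) (λ.λ.1 0)
  →9  (λ.λ.1 0) (λ.λ.1 0)
  →10  λ.(λ.λ.1 0) 0
  →11  λ.λ.1 0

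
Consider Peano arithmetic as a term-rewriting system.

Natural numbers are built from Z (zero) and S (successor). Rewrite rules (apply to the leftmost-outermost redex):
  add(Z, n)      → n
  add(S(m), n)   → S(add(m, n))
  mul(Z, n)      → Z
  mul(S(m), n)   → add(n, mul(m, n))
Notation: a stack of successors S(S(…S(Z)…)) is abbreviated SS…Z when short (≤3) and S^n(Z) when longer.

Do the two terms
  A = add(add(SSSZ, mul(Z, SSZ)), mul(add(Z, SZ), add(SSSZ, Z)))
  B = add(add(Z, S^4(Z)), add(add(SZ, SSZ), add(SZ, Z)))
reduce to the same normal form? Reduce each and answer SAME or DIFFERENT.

Answer: DIFFERENT — A ⇓ S^6(Z), B ⇓ S^8(Z)

Reduction:
Term A:
  start: add(add(SSSZ, mul(Z, SSZ)), mul(add(Z, SZ), add(SSSZ, Z)))
  step 1: add(S(add(SSZ, mul(Z, SSZ))), mul(add(Z, SZ), add(SSSZ, Z)))
  step 2: S(add(add(SSZ, mul(Z, SSZ)), mul(add(Z, SZ), add(SSSZ, Z))))
  step 3: S(add(S(add(SZ, mul(Z, SSZ))), mul(add(Z, SZ), add(SSSZ, Z))))
  step 4: S(S(add(add(SZ, mul(Z, SSZ)), mul(add(Z, SZ), add(SSSZ, Z)))))
  step 5: S(S(add(S(add(Z, mul(Z, SSZ))), mul(add(Z, SZ), add(SSSZ, Z)))))
  step 6: S(S(S(add(add(Z, mul(Z, SSZ)), mul(add(Z, SZ), add(SSSZ, Z))))))
  step 7: S(S(S(add(mul(Z, SSZ), mul(add(Z, SZ), add(SSSZ, Z))))))
  step 8: S(S(S(add(Z, mul(add(Z, SZ), add(SSSZ, Z))))))
  step 9: S(S(S(mul(add(Z, SZ), add(SSSZ, Z)))))
  step 10: S(S(S(mul(SZ, add(SSSZ, Z)))))
  step 11: S(S(S(add(add(SSSZ, Z), mul(Z, add(SSSZ, Z))))))
  step 12: S(S(S(add(S(add(SSZ, Z)), mul(Z, add(SSSZ, Z))))))
  step 13: S(S(S(S(add(add(SSZ, Z), mul(Z, add(SSSZ, Z)))))))
  step 14: S(S(S(S(add(S(add(SZ, Z)), mul(Z, add(SSSZ, Z)))))))
  step 15: S(S(S(S(S(add(add(SZ, Z), mul(Z, add(SSSZ, Z))))))))
  step 16: S(S(S(S(S(add(S(add(Z, Z)), mul(Z, add(SSSZ, Z))))))))
  step 17: S(S(S(S(S(S(add(add(Z, Z), mul(Z, add(SSSZ, Z)))))))))
  step 18: S(S(S(S(S(S(add(Z, mul(Z, add(SSSZ, Z)))))))))
  step 19: S(S(S(S(S(S(mul(Z, add(SSSZ, Z))))))))
  step 20: S^6(Z)

Term B:
  start: add(add(Z, S^4(Z)), add(add(SZ, SSZ), add(SZ, Z)))
  step 1: add(S^4(Z), add(add(SZ, SSZ), add(SZ, Z)))
  step 2: S(add(SSSZ, add(add(SZ, SSZ), add(SZ, Z))))
  step 3: S(S(add(SSZ, add(add(SZ, SSZ), add(SZ, Z)))))
  step 4: S(S(S(add(SZ, add(add(SZ, SSZ), add(SZ, Z))))))
  step 5: S(S(S(S(add(Z, add(add(SZ, SSZ), add(SZ, Z)))))))
  step 6: S(S(S(S(add(add(SZ, SSZ), add(SZ, Z))))))
  step 7: S(S(S(S(add(S(add(Z, SSZ)), add(SZ, Z))))))
  step 8: S(S(S(S(S(add(add(Z, SSZ), add(SZ, Z)))))))
  step 9: S(S(S(S(S(add(SSZ, add(SZ, Z)))))))
  step 10: S(S(S(S(S(S(add(SZ, add(SZ, Z))))))))
  step 11: S(S(S(S(S(S(S(add(Z, add(SZ, Z)))))))))
  step 12: S(S(S(S(S(S(S(add(SZ, Z))))))))
  step 13: S(S(S(S(S(S(S(S(add(Z, Z)))))))))
  step 14: S^8(Z)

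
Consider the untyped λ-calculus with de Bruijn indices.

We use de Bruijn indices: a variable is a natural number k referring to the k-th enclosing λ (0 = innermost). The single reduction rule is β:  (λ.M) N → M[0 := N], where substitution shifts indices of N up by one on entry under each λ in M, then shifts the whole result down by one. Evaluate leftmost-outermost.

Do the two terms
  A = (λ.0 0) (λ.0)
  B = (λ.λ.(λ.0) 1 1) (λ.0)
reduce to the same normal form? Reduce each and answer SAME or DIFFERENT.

Answer: DIFFERENT — A ⇓ λ.0, B ⇓ λ.λ.0

Working:
Term A:
  start: (λ.0 0) (λ.0)
  [1] (λ.0) (λ.0)
  [2] λ.0

Term B:
  start: (λ.λ.(λ.0) 1 1) (λ.0)
  [1] λ.(λ.0) (λ.0) (λ.0)
  [2] λ.(λ.0) (λ.0)
  [3] λ.λ.0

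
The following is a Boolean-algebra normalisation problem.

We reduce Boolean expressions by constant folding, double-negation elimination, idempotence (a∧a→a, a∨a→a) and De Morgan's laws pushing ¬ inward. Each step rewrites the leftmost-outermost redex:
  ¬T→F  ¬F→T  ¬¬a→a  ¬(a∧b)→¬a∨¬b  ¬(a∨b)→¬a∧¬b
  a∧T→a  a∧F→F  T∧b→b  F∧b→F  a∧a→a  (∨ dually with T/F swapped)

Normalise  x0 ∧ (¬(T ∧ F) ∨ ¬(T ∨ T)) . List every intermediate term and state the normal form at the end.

  start: x0 ∧ (¬(T ∧ F) ∨ ¬(T ∨ T))
  [1] x0 ∧ ((¬T ∨ ¬F) ∨ ¬(T ∨ T))
  [2] x0 ∧ ((F ∨ ¬F) ∨ ¬(T ∨ T))
  [3] x0 ∧ (¬F ∨ ¬(T ∨ T))
  [4] x0 ∧ (T ∨ ¬(T ∨ T))
  [5] x0 ∧ T
  [6] x0

Answer: normal form = x0  (in 6 steps)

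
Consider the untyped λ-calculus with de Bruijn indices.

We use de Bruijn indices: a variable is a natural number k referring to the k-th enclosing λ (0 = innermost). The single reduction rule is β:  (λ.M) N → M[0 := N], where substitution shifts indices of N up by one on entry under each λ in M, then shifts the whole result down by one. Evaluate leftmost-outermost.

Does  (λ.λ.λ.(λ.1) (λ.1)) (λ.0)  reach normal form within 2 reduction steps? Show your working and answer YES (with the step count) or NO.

Answer: YES — reaches normal form λ.λ.0 in 2 ≤ 2 steps

Reduction:
  start: (λ.λ.λ.(λ.1) (λ.1)) (λ.0)
  [1] λ.λ.(λ.1) (λ.1)
  [2] λ.λ.0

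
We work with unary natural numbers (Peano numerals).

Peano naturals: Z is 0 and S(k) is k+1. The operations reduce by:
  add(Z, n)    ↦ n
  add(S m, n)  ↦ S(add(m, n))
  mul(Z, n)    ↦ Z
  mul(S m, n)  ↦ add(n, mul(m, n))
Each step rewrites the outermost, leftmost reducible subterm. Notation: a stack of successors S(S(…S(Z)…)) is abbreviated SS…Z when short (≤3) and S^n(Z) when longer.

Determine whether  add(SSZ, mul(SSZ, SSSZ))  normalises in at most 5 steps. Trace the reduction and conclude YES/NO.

  start: add(SSZ, mul(SSZ, SSSZ))
  [1] S(add(SZ, mul(SSZ, SSSZ)))
  [2] S(S(add(Z, mul(SSZ, SSSZ))))
  [3] S(S(mul(SSZ, SSSZ)))
  [4] S(S(add(SSSZ, mul(SZ, SSSZ))))
  [5] S(S(S(add(SSZ, mul(SZ, SSSZ)))))

Answer: NO — after 5 steps the term is S(S(S(add(SSZ, mul(SZ, SSSZ))))), not yet normal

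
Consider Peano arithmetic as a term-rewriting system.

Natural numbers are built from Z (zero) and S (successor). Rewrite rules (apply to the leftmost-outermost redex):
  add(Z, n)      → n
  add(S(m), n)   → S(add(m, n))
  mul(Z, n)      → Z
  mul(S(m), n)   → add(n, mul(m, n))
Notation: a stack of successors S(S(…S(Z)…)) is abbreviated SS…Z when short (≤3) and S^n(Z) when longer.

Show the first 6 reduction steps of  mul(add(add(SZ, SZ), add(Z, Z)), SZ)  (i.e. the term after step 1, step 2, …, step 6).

Answer: after 6 steps: S(mul(add(SZ, add(Z, Z)), SZ))

Derivation:
  start: mul(add(add(SZ, SZ), add(Z, Z)), SZ)
  →1  mul(add(S(add(Z, SZ)), add(Z, Z)), SZ)
  →2  mul(S(add(add(Z, SZ), add(Z, Z))), SZ)
  →3  add(SZ, mul(add(add(Z, SZ), add(Z, Z)), SZ))
  →4  S(add(Z, mul(add(add(Z, SZ), add(Z, Z)), SZ)))
  →5  S(mul(add(add(Z, SZ), add(Z, Z)), SZ))
  →6  S(mul(add(SZ, add(Z, Z)), SZ))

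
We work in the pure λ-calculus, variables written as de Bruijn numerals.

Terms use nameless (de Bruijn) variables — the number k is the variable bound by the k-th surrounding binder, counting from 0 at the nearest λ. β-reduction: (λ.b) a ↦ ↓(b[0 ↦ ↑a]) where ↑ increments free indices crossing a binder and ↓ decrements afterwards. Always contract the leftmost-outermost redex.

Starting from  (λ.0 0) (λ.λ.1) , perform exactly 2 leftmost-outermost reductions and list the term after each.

Answer: after 2 steps: λ.λ.λ.1

Derivation:
  start: (λ.0 0) (λ.λ.1)
  [1] (λ.λ.1) (λ.λ.1)
  [2] λ.λ.λ.1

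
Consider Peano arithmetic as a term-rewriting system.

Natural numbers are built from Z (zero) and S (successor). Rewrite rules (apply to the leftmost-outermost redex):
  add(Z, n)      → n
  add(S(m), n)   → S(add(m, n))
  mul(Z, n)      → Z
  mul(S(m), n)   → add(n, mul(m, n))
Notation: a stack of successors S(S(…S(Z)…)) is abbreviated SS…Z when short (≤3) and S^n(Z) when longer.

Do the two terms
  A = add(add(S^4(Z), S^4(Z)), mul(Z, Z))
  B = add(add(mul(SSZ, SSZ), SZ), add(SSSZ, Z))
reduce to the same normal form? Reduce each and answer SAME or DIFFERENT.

Term A:
  start: add(add(S^4(Z), S^4(Z)), mul(Z, Z))
  [1] add(S(add(SSSZ, S^4(Z))), mul(Z, Z))
  [2] S(add(add(SSSZ, S^4(Z)), mul(Z, Z)))
  [3] S(add(S(add(SSZ, S^4(Z))), mul(Z, Z)))
  [4] S(S(add(add(SSZ, S^4(Z)), mul(Z, Z))))
  [5] S(S(add(S(add(SZ, S^4(Z))), mul(Z, Z))))
  [6] S(S(S(add(add(SZ, S^4(Z)), mul(Z, Z)))))
  [7] S(S(S(add(S(add(Z, S^4(Z))), mul(Z, Z)))))
  [8] S(S(S(S(add(add(Z, S^4(Z)), mul(Z, Z))))))
  [9] S(S(S(S(add(S^4(Z), mul(Z, Z))))))
  [10] S(S(S(S(S(add(SSSZ, mul(Z, Z)))))))
  [11] S(S(S(S(S(S(add(SSZ, mul(Z, Z))))))))
  [12] S(S(S(S(S(S(S(add(SZ, mul(Z, Z)))))))))
  [13] S(S(S(S(S(S(S(S(add(Z, mul(Z, Z))))))))))
  [14] S(S(S(S(S(S(S(S(mul(Z, Z)))))))))
  [15] S^8(Z)

Term B:
  start: add(add(mul(SSZ, SSZ), SZ), add(SSSZ, Z))
  [1] add(add(add(SSZ, mul(SZ, SSZ)), SZ), add(SSSZ, Z))
  [2] add(add(S(add(SZ, mul(SZ, SSZ))), SZ), add(SSSZ, Z))
  [3] add(S(add(add(SZ, mul(SZ, SSZ)), SZ)), add(SSSZ, Z))
  [4] S(add(add(add(SZ, mul(SZ, SSZ)), SZ), add(SSSZ, Z)))
  [5] S(add(add(S(add(Z, mul(SZ, SSZ))), SZ), add(SSSZ, Z)))
  [6] S(add(S(add(add(Z, mul(SZ, SSZ)), SZ)), add(SSSZ, Z)))
  [7] S(S(add(add(add(Z, mul(SZ, SSZ)), SZ), add(SSSZ, Z))))
  [8] S(S(add(add(mul(SZ, SSZ), SZ), add(SSSZ, Z))))
  [9] S(S(add(add(add(SSZ, mul(Z, SSZ)), SZ), add(SSSZ, Z))))
  [10] S(S(add(add(S(add(SZ, mul(Z, SSZ))), SZ), add(SSSZ, Z))))
  [11] S(S(add(S(add(add(SZ, mul(Z, SSZ)), SZ)), add(SSSZ, Z))))
  [12] S(S(S(add(add(add(SZ, mul(Z, SSZ)), SZ), add(SSSZ, Z)))))
  [13] S(S(S(add(add(S(add(Z, mul(Z, SSZ))), SZ), add(SSSZ, Z)))))
  [14] S(S(S(add(S(add(add(Z, mul(Z, SSZ)), SZ)), add(SSSZ, Z)))))
  [15] S(S(S(S(add(add(add(Z, mul(Z, SSZ)), SZ), add(SSSZ, Z))))))
  [16] S(S(S(S(add(add(mul(Z, SSZ), SZ), add(SSSZ, Z))))))
  [17] S(S(S(S(add(add(Z, SZ), add(SSSZ, Z))))))
  [18] S(S(S(S(add(SZ, add(SSSZ, Z))))))
  [19] S(S(S(S(S(add(Z, add(SSSZ, Z)))))))
  [20] S(S(S(S(S(add(SSSZ, Z))))))
  [21] S(S(S(S(S(S(add(SSZ, Z)))))))
  [22] S(S(S(S(S(S(S(add(SZ, Z))))))))
  [23] S(S(S(S(S(S(S(S(add(Z, Z)))))))))
  [24] S^8(Z)

Answer: SAME — A ⇓ S^8(Z), B ⇓ S^8(Z)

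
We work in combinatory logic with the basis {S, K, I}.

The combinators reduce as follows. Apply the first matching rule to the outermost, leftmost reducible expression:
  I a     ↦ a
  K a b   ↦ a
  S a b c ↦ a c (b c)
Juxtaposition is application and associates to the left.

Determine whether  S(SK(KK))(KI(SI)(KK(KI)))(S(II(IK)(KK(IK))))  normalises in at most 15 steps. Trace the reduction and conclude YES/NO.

Answer: YES — reaches normal form S(KK)(K(S(KK))) in 14 ≤ 15 steps

Reduction:
  start: S(SK(KK))(KI(SI)(KK(KI)))(S(II(IK)(KK(IK))))
  →1  SK(KK)(S(II(IK)(KK(IK))))(KI(SI)(KK(KI))(S(II(IK)(KK(IK)))))
  →2  K(S(II(IK)(KK(IK))))(KK(S(II(IK)(KK(IK)))))(KI(SI)(KK(KI))(S(II(IK)(KK(IK)))))
  →3  S(II(IK)(KK(IK)))(KI(SI)(KK(KI))(S(II(IK)(KK(IK)))))
  →4  S(I(IK)(KK(IK)))(KI(SI)(KK(KI))(S(II(IK)(KK(IK)))))
  →5  S(IK(KK(IK)))(KI(SI)(KK(KI))(S(II(IK)(KK(IK)))))
  →6  S(K(KK(IK)))(KI(SI)(KK(KI))(S(II(IK)(KK(IK)))))
  →7  S(KK)(KI(SI)(KK(KI))(S(II(IK)(KK(IK)))))
  →8  S(KK)(I(KK(KI))(S(II(IK)(KK(IK)))))
  →9  S(KK)(KK(KI)(S(II(IK)(KK(IK)))))
  →10  S(KK)(K(S(II(IK)(KK(IK)))))
  →11  S(KK)(K(S(I(IK)(KK(IK)))))
  →12  S(KK)(K(S(IK(KK(IK)))))
  →13  S(KK)(K(S(K(KK(IK)))))
  →14  S(KK)(K(S(KK)))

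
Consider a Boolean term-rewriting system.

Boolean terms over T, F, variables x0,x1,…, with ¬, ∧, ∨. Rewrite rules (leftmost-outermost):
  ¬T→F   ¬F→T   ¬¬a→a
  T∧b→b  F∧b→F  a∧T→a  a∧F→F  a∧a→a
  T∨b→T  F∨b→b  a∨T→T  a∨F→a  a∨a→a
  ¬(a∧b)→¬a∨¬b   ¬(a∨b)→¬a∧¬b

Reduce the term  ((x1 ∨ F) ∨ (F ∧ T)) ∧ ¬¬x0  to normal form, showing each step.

Answer: normal form = x1 ∧ x0  (in 4 steps)

Derivation:
  start: ((x1 ∨ F) ∨ (F ∧ T)) ∧ ¬¬x0
  step 1: (x1 ∨ (F ∧ T)) ∧ ¬¬x0
  step 2: (x1 ∨ F) ∧ ¬¬x0
  step 3: x1 ∧ ¬¬x0
  step 4: x1 ∧ x0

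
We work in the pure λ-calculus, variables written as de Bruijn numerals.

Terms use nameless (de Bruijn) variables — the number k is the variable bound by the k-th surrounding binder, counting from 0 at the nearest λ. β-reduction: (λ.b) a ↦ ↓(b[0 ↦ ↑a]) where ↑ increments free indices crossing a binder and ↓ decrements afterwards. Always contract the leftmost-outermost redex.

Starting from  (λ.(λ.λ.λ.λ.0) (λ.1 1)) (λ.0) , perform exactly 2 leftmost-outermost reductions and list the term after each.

  start: (λ.(λ.λ.λ.λ.0) (λ.1 1)) (λ.0)
  step 1: (λ.λ.λ.λ.0) (λ.(λ.0) (λ.0))
  step 2: λ.λ.λ.0

Answer: after 2 steps: λ.λ.λ.0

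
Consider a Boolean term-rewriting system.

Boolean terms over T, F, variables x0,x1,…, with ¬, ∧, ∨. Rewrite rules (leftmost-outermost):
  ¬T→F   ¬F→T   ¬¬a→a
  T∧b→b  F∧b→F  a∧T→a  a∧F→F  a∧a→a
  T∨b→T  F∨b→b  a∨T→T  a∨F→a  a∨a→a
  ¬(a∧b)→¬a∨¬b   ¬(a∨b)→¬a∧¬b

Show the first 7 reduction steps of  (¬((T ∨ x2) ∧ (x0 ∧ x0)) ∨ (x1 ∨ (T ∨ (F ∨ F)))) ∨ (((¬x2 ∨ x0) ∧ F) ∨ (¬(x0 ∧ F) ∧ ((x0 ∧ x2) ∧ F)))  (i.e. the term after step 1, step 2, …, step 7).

Answer: after 7 steps: (¬x0 ∨ (x1 ∨ (T ∨ (F ∨ F)))) ∨ (((¬x2 ∨ x0) ∧ F) ∨ (¬(x0 ∧ F) ∧ ((x0 ∧ x2) ∧ F)))

Working:
  start: (¬((T ∨ x2) ∧ (x0 ∧ x0)) ∨ (x1 ∨ (T ∨ (F ∨ F)))) ∨ (((¬x2 ∨ x0) ∧ F) ∨ (¬(x0 ∧ F) ∧ ((x0 ∧ x2) ∧ F)))
  →1  ((¬(T ∨ x2) ∨ ¬(x0 ∧ x0)) ∨ (x1 ∨ (T ∨ (F ∨ F)))) ∨ (((¬x2 ∨ x0) ∧ F) ∨ (¬(x0 ∧ F) ∧ ((x0 ∧ x2) ∧ F)))
  →2  (((¬T ∧ ¬x2) ∨ ¬(x0 ∧ x0)) ∨ (x1 ∨ (T ∨ (F ∨ F)))) ∨ (((¬x2 ∨ x0) ∧ F) ∨ (¬(x0 ∧ F) ∧ ((x0 ∧ x2) ∧ F)))
  →3  (((F ∧ ¬x2) ∨ ¬(x0 ∧ x0)) ∨ (x1 ∨ (T ∨ (F ∨ F)))) ∨ (((¬x2 ∨ x0) ∧ F) ∨ (¬(x0 ∧ F) ∧ ((x0 ∧ x2) ∧ F)))
  →4  ((F ∨ ¬(x0 ∧ x0)) ∨ (x1 ∨ (T ∨ (F ∨ F)))) ∨ (((¬x2 ∨ x0) ∧ F) ∨ (¬(x0 ∧ F) ∧ ((x0 ∧ x2) ∧ F)))
  →5  (¬(x0 ∧ x0) ∨ (x1 ∨ (T ∨ (F ∨ F)))) ∨ (((¬x2 ∨ x0) ∧ F) ∨ (¬(x0 ∧ F) ∧ ((x0 ∧ x2) ∧ F)))
  →6  ((¬x0 ∨ ¬x0) ∨ (x1 ∨ (T ∨ (F ∨ F)))) ∨ (((¬x2 ∨ x0) ∧ F) ∨ (¬(x0 ∧ F) ∧ ((x0 ∧ x2) ∧ F)))
  →7  (¬x0 ∨ (x1 ∨ (T ∨ (F ∨ F)))) ∨ (((¬x2 ∨ x0) ∧ F) ∨ (¬(x0 ∧ F) ∧ ((x0 ∧ x2) ∧ F)))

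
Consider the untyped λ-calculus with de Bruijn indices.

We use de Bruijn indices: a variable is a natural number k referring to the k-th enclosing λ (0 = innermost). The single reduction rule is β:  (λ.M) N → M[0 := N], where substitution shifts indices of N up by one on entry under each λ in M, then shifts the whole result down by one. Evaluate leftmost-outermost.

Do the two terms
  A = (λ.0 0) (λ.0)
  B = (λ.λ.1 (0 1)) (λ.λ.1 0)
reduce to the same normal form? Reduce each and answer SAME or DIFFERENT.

Answer: DIFFERENT — A ⇓ λ.0, B ⇓ λ.λ.1 (λ.λ.1 0) 0

Working:
Term A:
  start: (λ.0 0) (λ.0)
  →1  (λ.0) (λ.0)
  →2  λ.0

Term B:
  start: (λ.λ.1 (0 1)) (λ.λ.1 0)
  →1  λ.(λ.λ.1 0) (0 (λ.λ.1 0))
  →2  λ.λ.1 (λ.λ.1 0) 0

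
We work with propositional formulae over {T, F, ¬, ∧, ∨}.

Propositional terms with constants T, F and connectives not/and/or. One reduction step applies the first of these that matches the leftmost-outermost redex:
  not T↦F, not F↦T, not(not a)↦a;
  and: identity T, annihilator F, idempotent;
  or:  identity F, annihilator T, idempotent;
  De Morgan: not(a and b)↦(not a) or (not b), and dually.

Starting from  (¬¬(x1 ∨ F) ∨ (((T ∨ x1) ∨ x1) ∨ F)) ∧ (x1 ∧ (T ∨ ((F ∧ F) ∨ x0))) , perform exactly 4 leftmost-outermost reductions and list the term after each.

  start: (¬¬(x1 ∨ F) ∨ (((T ∨ x1) ∨ x1) ∨ F)) ∧ (x1 ∧ (T ∨ ((F ∧ F) ∨ x0)))
  step 1: ((x1 ∨ F) ∨ (((T ∨ x1) ∨ x1) ∨ F)) ∧ (x1 ∧ (T ∨ ((F ∧ F) ∨ x0)))
  step 2: (x1 ∨ (((T ∨ x1) ∨ x1) ∨ F)) ∧ (x1 ∧ (T ∨ ((F ∧ F) ∨ x0)))
  step 3: (x1 ∨ ((T ∨ x1) ∨ x1)) ∧ (x1 ∧ (T ∨ ((F ∧ F) ∨ x0)))
  step 4: (x1 ∨ (T ∨ x1)) ∧ (x1 ∧ (T ∨ ((F ∧ F) ∨ x0)))

Answer: after 4 steps: (x1 ∨ (T ∨ x1)) ∧ (x1 ∧ (T ∨ ((F ∧ F) ∨ x0)))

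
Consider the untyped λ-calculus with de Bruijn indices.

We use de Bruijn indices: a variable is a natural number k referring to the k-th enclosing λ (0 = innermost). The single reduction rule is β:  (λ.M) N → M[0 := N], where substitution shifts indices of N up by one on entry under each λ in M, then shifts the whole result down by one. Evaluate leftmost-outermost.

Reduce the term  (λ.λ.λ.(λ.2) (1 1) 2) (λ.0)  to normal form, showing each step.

  start: (λ.λ.λ.(λ.2) (1 1) 2) (λ.0)
  [1] λ.λ.(λ.2) (1 1) (λ.0)
  [2] λ.λ.1 (λ.0)

Answer: normal form = λ.λ.1 (λ.0)  (in 2 steps)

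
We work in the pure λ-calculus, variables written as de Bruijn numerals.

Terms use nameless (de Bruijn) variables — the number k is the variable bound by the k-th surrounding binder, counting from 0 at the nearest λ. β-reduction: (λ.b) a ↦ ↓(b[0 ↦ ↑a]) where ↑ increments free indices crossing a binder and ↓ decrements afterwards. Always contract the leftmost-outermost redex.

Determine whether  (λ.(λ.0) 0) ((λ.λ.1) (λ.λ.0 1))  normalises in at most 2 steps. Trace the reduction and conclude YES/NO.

Answer: NO — after 2 steps the term is (λ.λ.1) (λ.λ.0 1), not yet normal

Working:
  start: (λ.(λ.0) 0) ((λ.λ.1) (λ.λ.0 1))
  →1  (λ.0) ((λ.λ.1) (λ.λ.0 1))
  →2  (λ.λ.1) (λ.λ.0 1)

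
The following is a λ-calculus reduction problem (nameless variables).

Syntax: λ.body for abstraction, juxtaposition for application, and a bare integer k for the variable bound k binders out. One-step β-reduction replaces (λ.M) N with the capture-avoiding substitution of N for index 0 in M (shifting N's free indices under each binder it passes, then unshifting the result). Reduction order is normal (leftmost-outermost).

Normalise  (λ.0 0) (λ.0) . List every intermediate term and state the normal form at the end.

Answer: normal form = λ.0  (in 2 steps)

Working:
  start: (λ.0 0) (λ.0)
  →1  (λ.0) (λ.0)
  →2  λ.0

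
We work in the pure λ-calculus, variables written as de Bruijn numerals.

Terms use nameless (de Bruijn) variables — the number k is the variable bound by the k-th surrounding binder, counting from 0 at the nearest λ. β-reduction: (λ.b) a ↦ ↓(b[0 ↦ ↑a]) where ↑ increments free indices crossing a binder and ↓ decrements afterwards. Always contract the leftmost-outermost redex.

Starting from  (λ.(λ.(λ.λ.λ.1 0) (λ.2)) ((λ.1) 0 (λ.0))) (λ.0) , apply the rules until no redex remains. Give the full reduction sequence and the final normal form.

Answer: normal form = λ.λ.1 0  (in 3 steps)

Reduction:
  start: (λ.(λ.(λ.λ.λ.1 0) (λ.2)) ((λ.1) 0 (λ.0))) (λ.0)
  →1  (λ.(λ.λ.λ.1 0) (λ.λ.0)) ((λ.λ.0) (λ.0) (λ.0))
  →2  (λ.λ.λ.1 0) (λ.λ.0)
  →3  λ.λ.1 0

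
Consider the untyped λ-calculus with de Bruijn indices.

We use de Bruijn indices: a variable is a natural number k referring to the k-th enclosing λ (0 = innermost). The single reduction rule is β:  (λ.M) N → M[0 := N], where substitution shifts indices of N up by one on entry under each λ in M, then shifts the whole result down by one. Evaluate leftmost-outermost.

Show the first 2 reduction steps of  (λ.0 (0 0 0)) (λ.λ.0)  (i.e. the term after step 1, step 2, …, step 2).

Answer: after 2 steps: λ.0

Derivation:
  start: (λ.0 (0 0 0)) (λ.λ.0)
  step 1: (λ.λ.0) ((λ.λ.0) (λ.λ.0) (λ.λ.0))
  step 2: λ.0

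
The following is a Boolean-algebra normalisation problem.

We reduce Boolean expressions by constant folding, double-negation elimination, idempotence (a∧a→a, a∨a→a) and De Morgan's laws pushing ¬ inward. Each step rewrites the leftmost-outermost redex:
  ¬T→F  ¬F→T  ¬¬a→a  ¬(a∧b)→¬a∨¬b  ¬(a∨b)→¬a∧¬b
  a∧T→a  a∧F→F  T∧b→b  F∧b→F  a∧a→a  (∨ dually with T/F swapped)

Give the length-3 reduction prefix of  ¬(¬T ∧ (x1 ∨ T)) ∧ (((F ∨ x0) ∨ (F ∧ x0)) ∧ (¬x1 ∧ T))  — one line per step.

  start: ¬(¬T ∧ (x1 ∨ T)) ∧ (((F ∨ x0) ∨ (F ∧ x0)) ∧ (¬x1 ∧ T))
  →1  (¬¬T ∨ ¬(x1 ∨ T)) ∧ (((F ∨ x0) ∨ (F ∧ x0)) ∧ (¬x1 ∧ T))
  →2  (T ∨ ¬(x1 ∨ T)) ∧ (((F ∨ x0) ∨ (F ∧ x0)) ∧ (¬x1 ∧ T))
  →3  T ∧ (((F ∨ x0) ∨ (F ∧ x0)) ∧ (¬x1 ∧ T))

Answer: after 3 steps: T ∧ (((F ∨ x0) ∨ (F ∧ x0)) ∧ (¬x1 ∧ T))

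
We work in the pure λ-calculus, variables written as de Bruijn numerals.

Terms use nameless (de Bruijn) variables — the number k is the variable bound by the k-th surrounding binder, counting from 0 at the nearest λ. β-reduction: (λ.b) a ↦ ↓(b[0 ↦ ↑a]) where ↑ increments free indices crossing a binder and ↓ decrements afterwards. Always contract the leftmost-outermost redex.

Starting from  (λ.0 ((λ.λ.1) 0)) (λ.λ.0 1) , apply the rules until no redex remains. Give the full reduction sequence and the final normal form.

Answer: normal form = λ.0 (λ.λ.λ.0 1)  (in 3 steps)

Working:
  start: (λ.0 ((λ.λ.1) 0)) (λ.λ.0 1)
  [1] (λ.λ.0 1) ((λ.λ.1) (λ.λ.0 1))
  [2] λ.0 ((λ.λ.1) (λ.λ.0 1))
  [3] λ.0 (λ.λ.λ.0 1)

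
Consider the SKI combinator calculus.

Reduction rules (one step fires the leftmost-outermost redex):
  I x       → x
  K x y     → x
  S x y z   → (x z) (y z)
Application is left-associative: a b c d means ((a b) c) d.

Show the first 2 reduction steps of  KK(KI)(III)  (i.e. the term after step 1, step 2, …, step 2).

Answer: after 2 steps: K(II)

Derivation:
  start: KK(KI)(III)
  [1] K(III)
  [2] K(II)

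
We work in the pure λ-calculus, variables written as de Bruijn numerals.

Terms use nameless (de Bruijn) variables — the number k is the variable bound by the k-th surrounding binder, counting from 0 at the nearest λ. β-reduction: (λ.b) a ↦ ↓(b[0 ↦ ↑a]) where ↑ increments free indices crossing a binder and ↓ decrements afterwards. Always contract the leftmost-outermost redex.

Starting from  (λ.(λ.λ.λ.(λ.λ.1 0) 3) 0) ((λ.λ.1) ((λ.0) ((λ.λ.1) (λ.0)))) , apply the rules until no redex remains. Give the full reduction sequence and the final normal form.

Answer: normal form = λ.λ.λ.λ.λ.0  (in 7 steps)

Working:
  start: (λ.(λ.λ.λ.(λ.λ.1 0) 3) 0) ((λ.λ.1) ((λ.0) ((λ.λ.1) (λ.0))))
  [1] (λ.λ.λ.(λ.λ.1 0) ((λ.λ.1) ((λ.0) ((λ.λ.1) (λ.0))))) ((λ.λ.1) ((λ.0) ((λ.λ.1) (λ.0))))
  [2] λ.λ.(λ.λ.1 0) ((λ.λ.1) ((λ.0) ((λ.λ.1) (λ.0))))
  [3] λ.λ.λ.(λ.λ.1) ((λ.0) ((λ.λ.1) (λ.0))) 0
  [4] λ.λ.λ.(λ.(λ.0) ((λ.λ.1) (λ.0))) 0
  [5] λ.λ.λ.(λ.0) ((λ.λ.1) (λ.0))
  [6] λ.λ.λ.(λ.λ.1) (λ.0)
  [7] λ.λ.λ.λ.λ.0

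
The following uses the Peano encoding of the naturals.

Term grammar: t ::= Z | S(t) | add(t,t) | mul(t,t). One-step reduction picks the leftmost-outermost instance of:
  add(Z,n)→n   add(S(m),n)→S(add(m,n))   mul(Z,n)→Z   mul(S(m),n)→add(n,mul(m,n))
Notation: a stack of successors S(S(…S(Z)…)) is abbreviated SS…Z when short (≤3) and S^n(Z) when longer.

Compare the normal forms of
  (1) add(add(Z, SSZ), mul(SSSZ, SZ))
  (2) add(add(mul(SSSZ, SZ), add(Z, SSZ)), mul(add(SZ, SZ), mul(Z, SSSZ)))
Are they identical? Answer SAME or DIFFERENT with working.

Term A:
  start: add(add(Z, SSZ), mul(SSSZ, SZ))
  →1  add(SSZ, mul(SSSZ, SZ))
  →2  S(add(SZ, mul(SSSZ, SZ)))
  →3  S(S(add(Z, mul(SSSZ, SZ))))
  →4  S(S(mul(SSSZ, SZ)))
  →5  S(S(add(SZ, mul(SSZ, SZ))))
  →6  S(S(S(add(Z, mul(SSZ, SZ)))))
  →7  S(S(S(mul(SSZ, SZ))))
  →8  S(S(S(add(SZ, mul(SZ, SZ)))))
  →9  S(S(S(S(add(Z, mul(SZ, SZ))))))
  →10  S(S(S(S(mul(SZ, SZ)))))
  →11  S(S(S(S(add(SZ, mul(Z, SZ))))))
  →12  S(S(S(S(S(add(Z, mul(Z, SZ)))))))
  →13  S(S(S(S(S(mul(Z, SZ))))))
  →14  S^5(Z)

Term B:
  start: add(add(mul(SSSZ, SZ), add(Z, SSZ)), mul(add(SZ, SZ), mul(Z, SSSZ)))
  →1  add(add(add(SZ, mul(SSZ, SZ)), add(Z, SSZ)), mul(add(SZ, SZ), mul(Z, SSSZ)))
  →2  add(add(S(add(Z, mul(SSZ, SZ))), add(Z, SSZ)), mul(add(SZ, SZ), mul(Z, SSSZ)))
  →3  add(S(add(add(Z, mul(SSZ, SZ)), add(Z, SSZ))), mul(add(SZ, SZ), mul(Z, SSSZ)))
  →4  S(add(add(add(Z, mul(SSZ, SZ)), add(Z, SSZ)), mul(add(SZ, SZ), mul(Z, SSSZ))))
  →5  S(add(add(mul(SSZ, SZ), add(Z, SSZ)), mul(add(SZ, SZ), mul(Z, SSSZ))))
  →6  S(add(add(add(SZ, mul(SZ, SZ)), add(Z, SSZ)), mul(add(SZ, SZ), mul(Z, SSSZ))))
  →7  S(add(add(S(add(Z, mul(SZ, SZ))), add(Z, SSZ)), mul(add(SZ, SZ), mul(Z, SSSZ))))
  →8  S(add(S(add(add(Z, mul(SZ, SZ)), add(Z, SSZ))), mul(add(SZ, SZ), mul(Z, SSSZ))))
  →9  S(S(add(add(add(Z, mul(SZ, SZ)), add(Z, SSZ)), mul(add(SZ, SZ), mul(Z, SSSZ)))))
  →10  S(S(add(add(mul(SZ, SZ), add(Z, SSZ)), mul(add(SZ, SZ), mul(Z, SSSZ)))))
  →11  S(S(add(add(add(SZ, mul(Z, SZ)), add(Z, SSZ)), mul(add(SZ, SZ), mul(Z, SSSZ)))))
  →12  S(S(add(add(S(add(Z, mul(Z, SZ))), add(Z, SSZ)), mul(add(SZ, SZ), mul(Z, SSSZ)))))
  →13  S(S(add(S(add(add(Z, mul(Z, SZ)), add(Z, SSZ))), mul(add(SZ, SZ), mul(Z, SSSZ)))))
  →14  S(S(S(add(add(add(Z, mul(Z, SZ)), add(Z, SSZ)), mul(add(SZ, SZ), mul(Z, SSSZ))))))
  →15  S(S(S(add(add(mul(Z, SZ), add(Z, SSZ)), mul(add(SZ, SZ), mul(Z, SSSZ))))))
  →16  S(S(S(add(add(Z, add(Z, SSZ)), mul(add(SZ, SZ), mul(Z, SSSZ))))))
  →17  S(S(S(add(add(Z, SSZ), mul(add(SZ, SZ), mul(Z, SSSZ))))))
  →18  S(S(S(add(SSZ, mul(add(SZ, SZ), mul(Z, SSSZ))))))
  →19  S(S(S(S(add(SZ, mul(add(SZ, SZ), mul(Z, SSSZ)))))))
  →20  S(S(S(S(S(add(Z, mul(add(SZ, SZ), mul(Z, SSSZ))))))))
  →21  S(S(S(S(S(mul(add(SZ, SZ), mul(Z, SSSZ)))))))
  →22  S(S(S(S(S(mul(S(add(Z, SZ)), mul(Z, SSSZ)))))))
  →23  S(S(S(S(S(add(mul(Z, SSSZ), mul(add(Z, SZ), mul(Z, SSSZ))))))))
  →24  S(S(S(S(S(add(Z, mul(add(Z, SZ), mul(Z, SSSZ))))))))
  →25  S(S(S(S(S(mul(add(Z, SZ), mul(Z, SSSZ)))))))
  →26  S(S(S(S(S(mul(SZ, mul(Z, SSSZ)))))))
  →27  S(S(S(S(S(add(mul(Z, SSSZ), mul(Z, mul(Z, SSSZ))))))))
  →28  S(S(S(S(S(add(Z, mul(Z, mul(Z, SSSZ))))))))
  →29  S(S(S(S(S(mul(Z, mul(Z, SSSZ)))))))
  →30  S^5(Z)

Answer: SAME — A ⇓ S^5(Z), B ⇓ S^5(Z)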